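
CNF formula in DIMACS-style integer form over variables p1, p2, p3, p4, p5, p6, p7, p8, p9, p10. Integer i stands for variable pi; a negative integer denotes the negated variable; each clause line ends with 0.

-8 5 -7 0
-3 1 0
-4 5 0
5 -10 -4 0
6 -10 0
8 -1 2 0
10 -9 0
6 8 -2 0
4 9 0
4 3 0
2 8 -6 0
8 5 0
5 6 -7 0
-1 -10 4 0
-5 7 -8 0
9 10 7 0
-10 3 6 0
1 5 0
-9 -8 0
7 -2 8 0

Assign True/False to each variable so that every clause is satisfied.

p1=F  p2=T  p3=F  p4=T  p5=T  p6=T  p7=T  p8=T  p9=F  p10=T

Try p1 = False.
  then p3 is forced to False.
  then p4 is forced to True.
  then p5 is forced to True.
Try p2 = True.
The remaining clauses are satisfied by p6 = True, p7 = True, p8 = True, p9 = False, p10 = True.
Every clause has at least one true literal under this assignment.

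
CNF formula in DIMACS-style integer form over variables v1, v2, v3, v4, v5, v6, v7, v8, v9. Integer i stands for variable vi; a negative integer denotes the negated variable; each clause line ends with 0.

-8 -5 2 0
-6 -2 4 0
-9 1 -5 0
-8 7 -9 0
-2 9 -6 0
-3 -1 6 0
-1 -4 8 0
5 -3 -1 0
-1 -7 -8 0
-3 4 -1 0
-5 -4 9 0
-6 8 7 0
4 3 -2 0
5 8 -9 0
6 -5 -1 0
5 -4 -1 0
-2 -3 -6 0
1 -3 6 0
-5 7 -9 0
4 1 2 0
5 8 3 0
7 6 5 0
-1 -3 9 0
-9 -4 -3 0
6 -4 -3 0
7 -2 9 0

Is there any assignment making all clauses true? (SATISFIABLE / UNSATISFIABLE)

SATISFIABLE

Branch on v1: take v1 = True.
Try v2 = False.
Branch on v3: take v3 = False.
For the remaining variables, v4 = False, v5 = True, v6 = True, v7 = True, v8 = False, v9 = False works.
So v1=True, v2=False, v3=False, v4=False, v5=True, v6=True, v7=True, v8=False, v9=False is a satisfying assignment.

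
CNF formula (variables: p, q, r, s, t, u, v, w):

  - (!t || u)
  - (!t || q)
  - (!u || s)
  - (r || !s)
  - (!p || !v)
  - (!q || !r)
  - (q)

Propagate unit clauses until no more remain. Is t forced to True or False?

(q) stands alone — q = True.
(!q || !r): since q = True, the clause reduces to (!r). r = False.
From (!s || r) and r = False: s = False.
In (s || !u), s is now false; !u must hold, so u = False.
(u || !t) with u = False leaves only !t, so t = False.

False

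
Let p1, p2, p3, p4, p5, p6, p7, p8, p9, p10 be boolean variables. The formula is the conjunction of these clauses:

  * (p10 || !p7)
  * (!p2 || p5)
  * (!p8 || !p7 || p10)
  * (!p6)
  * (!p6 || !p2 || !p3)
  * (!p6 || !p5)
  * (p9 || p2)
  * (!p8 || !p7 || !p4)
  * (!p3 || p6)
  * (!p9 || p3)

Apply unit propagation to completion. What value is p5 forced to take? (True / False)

True

(!p6) stands alone — p6 = False.
From (!p3 || p6) and p6 = False: p3 = False.
(p3 || !p9): since p3 = False, the clause reduces to (!p9). p9 = False.
(p9 || p2): since p9 = False, the clause reduces to (p2). p2 = True.
(p5 || !p2): since p2 = True, the clause reduces to (p5). p5 = True.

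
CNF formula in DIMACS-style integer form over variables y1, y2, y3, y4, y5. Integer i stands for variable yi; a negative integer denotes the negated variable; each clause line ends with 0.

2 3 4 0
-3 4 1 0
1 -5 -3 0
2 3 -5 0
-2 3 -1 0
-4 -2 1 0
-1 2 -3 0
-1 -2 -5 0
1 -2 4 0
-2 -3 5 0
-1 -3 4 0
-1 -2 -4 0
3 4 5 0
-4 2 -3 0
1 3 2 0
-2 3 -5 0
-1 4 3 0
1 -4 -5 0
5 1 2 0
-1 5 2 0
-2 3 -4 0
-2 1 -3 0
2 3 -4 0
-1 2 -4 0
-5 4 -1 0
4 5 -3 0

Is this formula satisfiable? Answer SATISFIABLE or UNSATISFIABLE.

UNSATISFIABLE

y2 = True:
  y1 = True:
    propagation gives y3=True, y5=False; an empty clause results — contradiction.
  y1 = False:
    propagation gives y4=False; an empty clause results — contradiction.
y2 = False:
  y3 = True:
    propagation gives y1=False, y4=True; an empty clause results — contradiction.
  y3 = False:
    propagation gives y4=True; an empty clause results — contradiction.
Every branch closes, so no satisfying assignment exists.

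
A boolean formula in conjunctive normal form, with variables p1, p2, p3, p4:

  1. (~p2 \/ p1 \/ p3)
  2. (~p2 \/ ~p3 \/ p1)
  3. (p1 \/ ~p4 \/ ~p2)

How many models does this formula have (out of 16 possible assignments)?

12

Case analysis on p1 and p2:
  p1=1, p2=1: remaining (p3,p4) ∈ {(0,0); (0,1); (1,0); (1,1)} — 4.
  p1=1, p2=0: remaining (p3,p4) ∈ {(0,0); (0,1); (1,0); (1,1)} — 4.
  p1=0, p2=1: a clause becomes empty — 0.
  p1=0, p2=0: remaining (p3,p4) ∈ {(0,0); (0,1); (1,0); (1,1)} — 4.
Total: 4 + 4 + 0 + 4 = 12.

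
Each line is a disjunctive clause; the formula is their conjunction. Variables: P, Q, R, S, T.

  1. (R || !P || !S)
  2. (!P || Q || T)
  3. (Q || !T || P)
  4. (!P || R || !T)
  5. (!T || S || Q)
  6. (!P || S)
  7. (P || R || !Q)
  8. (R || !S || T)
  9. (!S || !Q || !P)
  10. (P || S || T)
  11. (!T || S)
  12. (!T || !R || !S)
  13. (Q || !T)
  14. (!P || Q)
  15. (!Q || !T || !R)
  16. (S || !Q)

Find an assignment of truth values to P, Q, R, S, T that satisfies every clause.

P = F, Q = T, R = T, S = T, T = F

Set P = False and propagate.
Set Q = True and propagate.
  then R is forced to True.
  then T is forced to False.
  then S is forced to True.
Every clause has at least one true literal under this assignment.
Check each clause:
  1. (!P || !S || R) — R is true.
  2. (T || Q || !P) — Q is true.
  3. (!T || P || Q) — Q is true.
  4. (!P || R || !T) — R is true.
  5. (S || !T || Q) — Q is true.
  6. (!P || S) — S is true.
  7. (P || !Q || R) — R is true.
  8. (!S || R || T) — R is true.
  9. (!P || !S || !Q) — !P is true.
  10. (T || S || P) — S is true.
  11. (S || !T) — !T is true.
  12. (!R || !T || !S) — !T is true.
  13. (!T || Q) — Q is true.
  14. (Q || !P) — Q is true.
  15. (!R || !T || !Q) — !T is true.
  16. (S || !Q) — S is true.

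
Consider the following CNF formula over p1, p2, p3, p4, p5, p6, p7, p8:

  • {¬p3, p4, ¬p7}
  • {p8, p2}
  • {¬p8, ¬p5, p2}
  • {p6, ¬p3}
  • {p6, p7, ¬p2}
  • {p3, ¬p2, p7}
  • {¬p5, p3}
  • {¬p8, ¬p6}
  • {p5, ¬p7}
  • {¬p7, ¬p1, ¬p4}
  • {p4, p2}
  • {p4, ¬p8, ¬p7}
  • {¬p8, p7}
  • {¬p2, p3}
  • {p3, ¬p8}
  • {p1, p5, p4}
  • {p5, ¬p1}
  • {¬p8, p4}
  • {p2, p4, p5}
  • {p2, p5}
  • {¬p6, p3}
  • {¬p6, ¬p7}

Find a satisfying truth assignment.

p1 = False, p2 = True, p3 = True, p4 = False, p5 = True, p6 = True, p7 = False, p8 = False

Branch on p1: take p1 = False.
Try p2 = True.
  then p3 is forced to True.
  then p6 is forced to True.
  then p8 is forced to False.
  then p7 is forced to False.
The remaining clauses are satisfied by p4 = False, p5 = True.
Check each clause:
  1. {p4, ¬p3, ¬p7} — ¬p7 is true.
  2. {p2, p8} — p2 is true.
  3. {¬p8, ¬p5, p2} — ¬p8 is true.
  4. {p6, ¬p3} — p6 is true.
  5. {p7, ¬p2, p6} — p6 is true.
  6. {p7, ¬p2, p3} — p3 is true.
  7. {¬p5, p3} — p3 is true.
  8. {¬p6, ¬p8} — ¬p8 is true.
  9. {¬p7, p5} — ¬p7 is true.
  10. {¬p7, ¬p1, ¬p4} — ¬p7 is true.
  11. {p4, p2} — p2 is true.
  12. {¬p8, p4, ¬p7} — ¬p8 is true.
  13. {¬p8, p7} — ¬p8 is true.
  14. {p3, ¬p2} — p3 is true.
  15. {p3, ¬p8} — ¬p8 is true.
  16. {p5, p1, p4} — p5 is true.
  17. {¬p1, p5} — p5 is true.
  18. {¬p8, p4} — ¬p8 is true.
  19. {p4, p5, p2} — p2 is true.
  20. {p2, p5} — p2 is true.
  21. {¬p6, p3} — p3 is true.
  22. {¬p6, ¬p7} — ¬p7 is true.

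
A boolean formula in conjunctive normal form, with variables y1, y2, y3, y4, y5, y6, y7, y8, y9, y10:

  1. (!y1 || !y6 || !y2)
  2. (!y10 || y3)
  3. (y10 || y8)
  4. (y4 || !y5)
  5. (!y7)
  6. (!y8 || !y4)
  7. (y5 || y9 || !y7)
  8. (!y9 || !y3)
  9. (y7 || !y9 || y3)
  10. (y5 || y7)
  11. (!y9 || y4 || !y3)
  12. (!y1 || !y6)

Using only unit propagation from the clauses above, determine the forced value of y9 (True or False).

False

(!y7) is a unit clause: y7 = False.
From (y7 || y5) and y7 = False: y5 = True.
In (y4 || !y5), !y5 is now false; y4 must hold, so y4 = True.
(!y8 || !y4): since y4 = True, the clause reduces to (!y8). y8 = False.
In (y8 || y10), y8 is now false; y10 must hold, so y10 = True.
(y3 || !y10) with y10 = True leaves only y3, so y3 = True.
(!y3 || !y9) with y3 = True leaves only !y9, so y9 = False.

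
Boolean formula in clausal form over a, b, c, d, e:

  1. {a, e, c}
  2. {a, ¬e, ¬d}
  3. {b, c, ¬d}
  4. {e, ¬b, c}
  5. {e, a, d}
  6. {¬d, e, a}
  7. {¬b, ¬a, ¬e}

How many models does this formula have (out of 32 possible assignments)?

Split on e, then a.
  e=1, a=1: remaining (b,c,d) ∈ {(0,0,0); (0,1,0); (0,1,1)} — 3.
  e=1, a=0: remaining (b,c,d) ∈ {(0,0,0); (0,1,0); (1,0,0); (1,1,0)} — 4.
  e=0, a=1: 5 of the 8 assignments to (b,c,d) work.
  e=0, a=0: a clause becomes empty — 0.
Total: 3 + 4 + 5 + 0 = 12.

12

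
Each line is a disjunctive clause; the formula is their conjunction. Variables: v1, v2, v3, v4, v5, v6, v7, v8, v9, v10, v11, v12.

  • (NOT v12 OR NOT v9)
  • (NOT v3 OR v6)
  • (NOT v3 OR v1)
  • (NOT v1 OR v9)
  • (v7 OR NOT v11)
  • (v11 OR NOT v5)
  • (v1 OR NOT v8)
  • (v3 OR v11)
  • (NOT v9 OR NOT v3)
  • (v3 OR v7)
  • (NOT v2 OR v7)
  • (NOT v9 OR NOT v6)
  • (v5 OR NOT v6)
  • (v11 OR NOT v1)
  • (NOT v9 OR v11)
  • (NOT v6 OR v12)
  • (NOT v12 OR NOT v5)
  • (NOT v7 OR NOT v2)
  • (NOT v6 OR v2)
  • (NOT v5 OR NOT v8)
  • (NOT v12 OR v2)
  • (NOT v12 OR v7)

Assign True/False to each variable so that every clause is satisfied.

Pure literal: v8 appears only negated; assign v8 = False.
Set v1 = False and propagate.
  then v3 is forced to False.
  then v11 is forced to True.
  then v7 is forced to True.
  then v2 is forced to False.
  then v6 is forced to False.
  then v12 is forced to False.
v4, v5, v9, v10 are now unconstrained; take v4 = True, v5 = True, v9 = True, v10 = True.

v1=False, v2=False, v3=False, v4=True, v5=True, v6=False, v7=True, v8=False, v9=True, v10=True, v11=True, v12=False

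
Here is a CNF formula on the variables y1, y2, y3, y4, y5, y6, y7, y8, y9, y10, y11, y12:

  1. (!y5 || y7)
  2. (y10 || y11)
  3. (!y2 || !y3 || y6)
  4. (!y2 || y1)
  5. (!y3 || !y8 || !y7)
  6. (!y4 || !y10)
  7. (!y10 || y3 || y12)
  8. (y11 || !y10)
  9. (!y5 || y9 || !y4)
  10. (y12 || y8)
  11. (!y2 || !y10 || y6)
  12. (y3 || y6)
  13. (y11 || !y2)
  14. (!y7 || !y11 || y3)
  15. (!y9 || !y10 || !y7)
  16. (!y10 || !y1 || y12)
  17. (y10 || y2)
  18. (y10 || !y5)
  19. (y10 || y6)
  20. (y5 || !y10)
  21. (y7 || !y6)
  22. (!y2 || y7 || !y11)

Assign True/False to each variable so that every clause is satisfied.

y1=T, y2=T, y3=T, y4=T, y5=F, y6=T, y7=T, y8=F, y9=F, y10=F, y11=T, y12=T

Check each clause:
  1. (!y5 || y7) — !y5 is true.
  2. (y10 || y11) — y11 is true.
  3. (!y2 || !y3 || y6) — y6 is true.
  4. (y1 || !y2) — y1 is true.
  5. (!y7 || !y8 || !y3) — !y8 is true.
  6. (!y10 || !y4) — !y10 is true.
  7. (y12 || y3 || !y10) — y3 is true.
  8. (!y10 || y11) — y11 is true.
  9. (y9 || !y4 || !y5) — !y5 is true.
  10. (y12 || y8) — y12 is true.
  11. (y6 || !y10 || !y2) — !y10 is true.
  12. (y3 || y6) — y3 is true.
  13. (!y2 || y11) — y11 is true.
  14. (y3 || !y11 || !y7) — y3 is true.
  15. (!y7 || !y9 || !y10) — !y10 is true.
  16. (!y1 || !y10 || y12) — y12 is true.
  17. (y2 || y10) — y2 is true.
  18. (y10 || !y5) — !y5 is true.
  19. (y10 || y6) — y6 is true.
  20. (!y10 || y5) — !y10 is true.
  21. (!y6 || y7) — y7 is true.
  22. (!y2 || y7 || !y11) — y7 is true.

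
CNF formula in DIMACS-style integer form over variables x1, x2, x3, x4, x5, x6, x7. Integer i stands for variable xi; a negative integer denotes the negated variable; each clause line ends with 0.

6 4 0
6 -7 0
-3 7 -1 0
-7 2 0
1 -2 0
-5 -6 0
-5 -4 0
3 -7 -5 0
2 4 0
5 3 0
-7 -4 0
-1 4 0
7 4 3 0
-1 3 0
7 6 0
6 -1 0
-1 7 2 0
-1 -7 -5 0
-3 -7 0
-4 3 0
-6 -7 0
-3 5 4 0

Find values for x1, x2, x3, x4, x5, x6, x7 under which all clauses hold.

x1 = 0, x2 = 0, x3 = 1, x4 = 1, x5 = 0, x6 = 1, x7 = 0

Check each clause:
  1. (x6 \/ x4) — x4 is true.
  2. (~x7 \/ x6) — ~x7 is true.
  3. (x7 \/ ~x3 \/ ~x1) — ~x1 is true.
  4. (x2 \/ ~x7) — ~x7 is true.
  5. (~x2 \/ x1) — ~x2 is true.
  6. (~x6 \/ ~x5) — ~x5 is true.
  7. (~x4 \/ ~x5) — ~x5 is true.
  8. (~x7 \/ ~x5 \/ x3) — ~x7 is true.
  9. (x2 \/ x4) — x4 is true.
  10. (x5 \/ x3) — x3 is true.
  11. (~x7 \/ ~x4) — ~x7 is true.
  12. (~x1 \/ x4) — x4 is true.
  13. (x4 \/ x3 \/ x7) — x3 is true.
  14. (x3 \/ ~x1) — x3 is true.
  15. (x6 \/ x7) — x6 is true.
  16. (x6 \/ ~x1) — x6 is true.
  17. (~x1 \/ x2 \/ x7) — ~x1 is true.
  18. (~x1 \/ ~x7 \/ ~x5) — ~x7 is true.
  19. (~x3 \/ ~x7) — ~x7 is true.
  20. (x3 \/ ~x4) — x3 is true.
  21. (~x7 \/ ~x6) — ~x7 is true.
  22. (~x3 \/ x5 \/ x4) — x4 is true.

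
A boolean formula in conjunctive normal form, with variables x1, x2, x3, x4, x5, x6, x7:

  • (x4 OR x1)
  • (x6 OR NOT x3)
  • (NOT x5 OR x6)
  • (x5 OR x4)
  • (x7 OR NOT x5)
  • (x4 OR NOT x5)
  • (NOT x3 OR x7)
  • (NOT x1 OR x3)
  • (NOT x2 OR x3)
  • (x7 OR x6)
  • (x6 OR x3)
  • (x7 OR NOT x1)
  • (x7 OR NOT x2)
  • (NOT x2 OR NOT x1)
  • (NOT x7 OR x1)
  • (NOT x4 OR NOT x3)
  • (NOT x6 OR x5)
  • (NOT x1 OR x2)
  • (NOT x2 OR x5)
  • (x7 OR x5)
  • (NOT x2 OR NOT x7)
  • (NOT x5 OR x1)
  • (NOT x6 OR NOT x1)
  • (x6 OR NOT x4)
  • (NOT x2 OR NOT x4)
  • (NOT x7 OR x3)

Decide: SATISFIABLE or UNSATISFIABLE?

x7 = True:
  propagation gives x1=True, x3=True, x6=True; an empty clause results — contradiction.
x7 = False:
  propagation gives x5=False; an empty clause results — contradiction.
Every branch closes, so no satisfying assignment exists.

UNSATISFIABLE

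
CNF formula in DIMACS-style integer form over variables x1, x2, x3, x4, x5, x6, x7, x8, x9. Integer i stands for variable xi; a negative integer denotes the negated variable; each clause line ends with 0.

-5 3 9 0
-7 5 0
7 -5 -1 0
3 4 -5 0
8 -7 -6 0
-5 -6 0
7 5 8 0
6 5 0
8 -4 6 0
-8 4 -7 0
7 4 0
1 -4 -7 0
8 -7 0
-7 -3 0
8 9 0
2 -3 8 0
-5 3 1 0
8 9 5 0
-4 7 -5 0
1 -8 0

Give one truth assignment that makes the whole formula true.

x2 occurs only positively in the remaining clauses — set x2 = True.
x9 occurs only positively in the remaining clauses — set x9 = True.
Try x1 = True.
The remaining clauses are satisfied by x3 = True, x4 = True, x5 = False, x6 = True, x7 = False, x8 = True.

x1 = True, x2 = True, x3 = True, x4 = True, x5 = False, x6 = True, x7 = False, x8 = True, x9 = True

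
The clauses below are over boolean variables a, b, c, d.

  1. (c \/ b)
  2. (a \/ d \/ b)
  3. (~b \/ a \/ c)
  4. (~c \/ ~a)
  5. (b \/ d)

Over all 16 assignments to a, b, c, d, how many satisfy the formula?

Satisfying assignments:
  a=0 b=0 c=1 d=1
  a=0 b=1 c=1 d=0
  a=0 b=1 c=1 d=1
  a=1 b=1 c=0 d=0
  a=1 b=1 c=0 d=1
That's 5 in total.

5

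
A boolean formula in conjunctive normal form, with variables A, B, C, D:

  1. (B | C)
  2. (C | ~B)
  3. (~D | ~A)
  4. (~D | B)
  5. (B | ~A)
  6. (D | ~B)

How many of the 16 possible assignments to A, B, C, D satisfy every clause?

2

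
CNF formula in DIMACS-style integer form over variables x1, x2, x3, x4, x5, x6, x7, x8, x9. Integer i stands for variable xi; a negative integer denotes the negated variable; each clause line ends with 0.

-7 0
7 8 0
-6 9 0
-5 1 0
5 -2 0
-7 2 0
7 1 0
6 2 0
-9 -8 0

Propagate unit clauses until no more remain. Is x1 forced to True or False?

True

(!x7) is a unit clause: x7 = False.
In (x8 || x7), x7 is now false; x8 must hold, so x8 = True.
(x7 || x1): since x7 = False, the clause reduces to (x1). x1 = True.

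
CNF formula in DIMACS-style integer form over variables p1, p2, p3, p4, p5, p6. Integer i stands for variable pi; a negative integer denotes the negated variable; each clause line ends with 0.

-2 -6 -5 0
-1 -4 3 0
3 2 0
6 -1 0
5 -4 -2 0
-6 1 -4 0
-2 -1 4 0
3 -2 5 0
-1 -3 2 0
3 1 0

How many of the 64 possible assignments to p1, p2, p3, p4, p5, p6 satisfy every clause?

Split on p1, then p2.
  p1=1, p2=1: a clause becomes empty — 0.
  p1=1, p2=0: a clause becomes empty — 0.
  p1=0, p2=1: remaining (p3,p4,p5,p6) ∈ {(1,0,0,0); (1,0,0,1); (1,0,1,0); (1,1,1,0)} — 4.
  p1=0, p2=0: p5 free; 3 ways for (p3,p4,p6) × 2^1 = 6.
Total: 0 + 0 + 4 + 6 = 10.

10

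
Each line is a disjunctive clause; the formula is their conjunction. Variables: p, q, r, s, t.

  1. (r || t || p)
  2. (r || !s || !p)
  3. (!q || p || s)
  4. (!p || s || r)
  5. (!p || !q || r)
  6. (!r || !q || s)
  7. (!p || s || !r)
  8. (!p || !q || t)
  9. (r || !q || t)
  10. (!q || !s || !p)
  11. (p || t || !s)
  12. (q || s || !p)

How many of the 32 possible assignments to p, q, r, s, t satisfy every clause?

9

Case analysis on p and s:
  p=T, s=T: remaining (q,r,t) ∈ {(F,T,F); (F,T,T)} — 2.
  p=T, s=F: a clause becomes empty — 0.
  p=F, s=T: remaining (q,r,t) ∈ {(F,F,T); (F,T,T); (T,F,T); (T,T,T)} — 4.
  p=F, s=F: remaining (q,r,t) ∈ {(F,F,T); (F,T,F); (F,T,T)} — 3.
Total: 2 + 0 + 4 + 3 = 9.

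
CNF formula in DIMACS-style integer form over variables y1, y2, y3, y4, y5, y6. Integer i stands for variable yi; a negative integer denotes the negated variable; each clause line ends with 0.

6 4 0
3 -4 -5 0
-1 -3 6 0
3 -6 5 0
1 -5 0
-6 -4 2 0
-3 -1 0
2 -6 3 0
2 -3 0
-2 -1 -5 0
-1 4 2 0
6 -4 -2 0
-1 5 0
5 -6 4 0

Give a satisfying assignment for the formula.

Set y1 = False and propagate.
  then y5 is forced to False.
Set y2 = True and propagate.
The remaining clauses are satisfied by y3 = True, y4 = True, y6 = True.
Every clause has at least one true literal under this assignment.

y1 = F, y2 = T, y3 = T, y4 = T, y5 = F, y6 = T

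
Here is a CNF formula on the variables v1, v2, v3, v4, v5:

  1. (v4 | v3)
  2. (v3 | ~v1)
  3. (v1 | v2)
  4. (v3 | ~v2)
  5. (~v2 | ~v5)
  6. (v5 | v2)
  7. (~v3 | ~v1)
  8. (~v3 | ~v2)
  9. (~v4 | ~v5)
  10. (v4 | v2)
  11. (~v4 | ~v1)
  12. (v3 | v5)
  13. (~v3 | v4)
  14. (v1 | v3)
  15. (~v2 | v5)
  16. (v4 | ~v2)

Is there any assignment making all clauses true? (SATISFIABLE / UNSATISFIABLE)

UNSATISFIABLE

v2 = True:
  propagation gives v3=True; an empty clause results — contradiction.
v2 = False:
  propagation gives v1=True, v3=True; an empty clause results — contradiction.
Every branch closes, so no satisfying assignment exists.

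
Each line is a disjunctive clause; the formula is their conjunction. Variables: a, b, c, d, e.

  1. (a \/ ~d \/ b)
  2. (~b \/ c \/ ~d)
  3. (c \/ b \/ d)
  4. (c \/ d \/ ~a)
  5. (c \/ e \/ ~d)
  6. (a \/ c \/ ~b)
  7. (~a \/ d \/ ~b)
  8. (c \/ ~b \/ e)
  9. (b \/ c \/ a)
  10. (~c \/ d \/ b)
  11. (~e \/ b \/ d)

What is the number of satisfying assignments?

9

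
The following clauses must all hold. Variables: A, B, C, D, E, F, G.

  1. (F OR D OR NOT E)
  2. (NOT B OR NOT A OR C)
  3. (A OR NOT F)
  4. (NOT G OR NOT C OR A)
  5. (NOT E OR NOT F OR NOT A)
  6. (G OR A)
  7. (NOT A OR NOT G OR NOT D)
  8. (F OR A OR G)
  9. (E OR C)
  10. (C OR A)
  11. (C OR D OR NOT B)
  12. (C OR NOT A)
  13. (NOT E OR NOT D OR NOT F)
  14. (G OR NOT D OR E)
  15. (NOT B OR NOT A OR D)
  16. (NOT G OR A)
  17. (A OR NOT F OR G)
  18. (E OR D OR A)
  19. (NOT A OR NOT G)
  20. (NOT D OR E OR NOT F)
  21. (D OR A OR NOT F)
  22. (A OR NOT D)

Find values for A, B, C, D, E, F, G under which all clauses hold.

A=T, B=F, C=T, D=F, E=F, F=F, G=F

B occurs only negated in the remaining clauses — set B = False.
Try A = True.
  then C is forced to True.
  then G is forced to False.
Try D = False.
Branch on E: take E = False.
F is now unconstrained; take F = False.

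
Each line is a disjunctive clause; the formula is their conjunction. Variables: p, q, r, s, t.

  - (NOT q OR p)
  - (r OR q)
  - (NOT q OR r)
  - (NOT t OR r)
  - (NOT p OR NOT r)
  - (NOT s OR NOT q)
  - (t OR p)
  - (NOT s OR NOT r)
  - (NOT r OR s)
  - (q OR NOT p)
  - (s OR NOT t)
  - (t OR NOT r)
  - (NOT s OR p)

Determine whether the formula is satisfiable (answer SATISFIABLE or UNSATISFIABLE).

UNSATISFIABLE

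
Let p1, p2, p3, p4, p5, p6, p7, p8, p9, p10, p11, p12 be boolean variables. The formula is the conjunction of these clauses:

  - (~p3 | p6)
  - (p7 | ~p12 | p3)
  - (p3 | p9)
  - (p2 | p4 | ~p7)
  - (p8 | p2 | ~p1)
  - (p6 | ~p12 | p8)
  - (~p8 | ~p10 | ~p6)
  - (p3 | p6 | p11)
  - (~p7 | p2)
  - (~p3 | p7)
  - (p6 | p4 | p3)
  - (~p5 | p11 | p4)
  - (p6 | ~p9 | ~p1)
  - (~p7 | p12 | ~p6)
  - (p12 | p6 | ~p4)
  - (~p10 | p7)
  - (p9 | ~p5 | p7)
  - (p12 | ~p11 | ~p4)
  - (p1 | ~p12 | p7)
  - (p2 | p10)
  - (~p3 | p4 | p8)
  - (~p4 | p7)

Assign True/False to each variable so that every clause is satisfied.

p1=True, p2=True, p3=False, p4=True, p5=True, p6=True, p7=True, p8=True, p9=True, p10=False, p11=True, p12=True

Check each clause:
  1. (~p3 | p6) — ~p3 is true.
  2. (p3 | ~p12 | p7) — p7 is true.
  3. (p3 | p9) — p9 is true.
  4. (~p7 | p4 | p2) — p2 is true.
  5. (~p1 | p8 | p2) — p8 is true.
  6. (p6 | p8 | ~p12) — p8 is true.
  7. (~p10 | ~p8 | ~p6) — ~p10 is true.
  8. (p3 | p6 | p11) — p11 is true.
  9. (p2 | ~p7) — p2 is true.
  10. (p7 | ~p3) — ~p3 is true.
  11. (p3 | p4 | p6) — p4 is true.
  12. (~p5 | p4 | p11) — p11 is true.
  13. (p6 | ~p9 | ~p1) — p6 is true.
  14. (p12 | ~p7 | ~p6) — p12 is true.
  15. (p6 | p12 | ~p4) — p12 is true.
  16. (~p10 | p7) — ~p10 is true.
  17. (~p5 | p9 | p7) — p9 is true.
  18. (~p4 | p12 | ~p11) — p12 is true.
  19. (p1 | ~p12 | p7) — p1 is true.
  20. (p2 | p10) — p2 is true.
  21. (p4 | ~p3 | p8) — p8 is true.
  22. (p7 | ~p4) — p7 is true.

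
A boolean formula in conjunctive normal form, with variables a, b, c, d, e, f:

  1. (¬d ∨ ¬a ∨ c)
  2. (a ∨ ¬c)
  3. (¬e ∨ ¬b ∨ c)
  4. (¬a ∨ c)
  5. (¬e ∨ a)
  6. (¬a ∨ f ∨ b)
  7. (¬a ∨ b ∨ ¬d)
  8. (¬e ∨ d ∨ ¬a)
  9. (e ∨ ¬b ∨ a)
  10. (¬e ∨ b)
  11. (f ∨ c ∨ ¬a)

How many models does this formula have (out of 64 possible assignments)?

Split on a, then b.
  a=1, b=1: f free; 3 ways for (c,d,e) × 2^1 = 6.
  a=1, b=0: remaining (c,d,e,f) ∈ {(1,0,0,1)} — 1.
  a=0, b=1: a clause becomes empty — 0.
  a=0, b=0: remaining (c,d,e,f) ∈ {(0,0,0,0); (0,0,0,1); (0,1,0,0); (0,1,0,1)} — 4.
Total: 6 + 1 + 0 + 4 = 11.

11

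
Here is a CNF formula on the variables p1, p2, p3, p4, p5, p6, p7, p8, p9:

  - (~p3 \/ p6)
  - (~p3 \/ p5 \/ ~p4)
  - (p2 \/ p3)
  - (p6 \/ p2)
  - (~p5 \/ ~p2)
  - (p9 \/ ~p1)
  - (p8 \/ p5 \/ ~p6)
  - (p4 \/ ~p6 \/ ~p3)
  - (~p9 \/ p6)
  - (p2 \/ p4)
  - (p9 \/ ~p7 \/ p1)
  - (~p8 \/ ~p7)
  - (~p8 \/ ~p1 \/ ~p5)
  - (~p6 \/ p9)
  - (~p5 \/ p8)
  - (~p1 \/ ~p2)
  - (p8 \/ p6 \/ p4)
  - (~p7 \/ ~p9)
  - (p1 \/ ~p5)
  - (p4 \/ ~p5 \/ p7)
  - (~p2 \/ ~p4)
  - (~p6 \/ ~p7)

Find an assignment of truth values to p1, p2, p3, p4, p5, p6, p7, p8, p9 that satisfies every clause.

p1=False, p2=True, p3=False, p4=False, p5=False, p6=False, p7=False, p8=True, p9=False

Try p1 = False.
  then p5 is forced to False.
Try p2 = True.
  then p4 is forced to False.
Branch on p3: take p3 = False.
For the remaining variables, p6 = False, p7 = False, p8 = True, p9 = False works.
Check each clause:
  1. (~p3 \/ p6) — ~p3 is true.
  2. (~p3 \/ ~p4 \/ p5) — ~p4 is true.
  3. (p3 \/ p2) — p2 is true.
  4. (p2 \/ p6) — p2 is true.
  5. (~p5 \/ ~p2) — ~p5 is true.
  6. (p9 \/ ~p1) — ~p1 is true.
  7. (p5 \/ p8 \/ ~p6) — p8 is true.
  8. (~p6 \/ ~p3 \/ p4) — ~p6 is true.
  9. (p6 \/ ~p9) — ~p9 is true.
  10. (p2 \/ p4) — p2 is true.
  11. (p1 \/ p9 \/ ~p7) — ~p7 is true.
  12. (~p8 \/ ~p7) — ~p7 is true.
  13. (~p8 \/ ~p5 \/ ~p1) — ~p5 is true.
  14. (p9 \/ ~p6) — ~p6 is true.
  15. (p8 \/ ~p5) — p8 is true.
  16. (~p2 \/ ~p1) — ~p1 is true.
  17. (p6 \/ p8 \/ p4) — p8 is true.
  18. (~p7 \/ ~p9) — ~p7 is true.
  19. (p1 \/ ~p5) — ~p5 is true.
  20. (p7 \/ ~p5 \/ p4) — ~p5 is true.
  21. (~p4 \/ ~p2) — ~p4 is true.
  22. (~p6 \/ ~p7) — ~p7 is true.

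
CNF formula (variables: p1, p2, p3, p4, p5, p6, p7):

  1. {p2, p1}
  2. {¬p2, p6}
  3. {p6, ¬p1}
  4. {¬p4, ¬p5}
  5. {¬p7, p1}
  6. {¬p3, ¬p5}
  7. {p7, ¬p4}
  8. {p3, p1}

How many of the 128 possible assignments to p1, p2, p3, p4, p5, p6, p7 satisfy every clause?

Case analysis on p1 and p2:
  p1=1, p2=1: 8 of the 32 assignments to (p3,p4,p5,p6,p7) work.
  p1=1, p2=0: 8 of the 32 assignments to (p3,p4,p5,p6,p7) work.
  p1=0, p2=1: remaining (p3,p4,p5,p6,p7) ∈ {(1,0,0,1,0)} — 1.
  p1=0, p2=0: a clause becomes empty — 0.
Total: 8 + 8 + 1 + 0 = 17.

17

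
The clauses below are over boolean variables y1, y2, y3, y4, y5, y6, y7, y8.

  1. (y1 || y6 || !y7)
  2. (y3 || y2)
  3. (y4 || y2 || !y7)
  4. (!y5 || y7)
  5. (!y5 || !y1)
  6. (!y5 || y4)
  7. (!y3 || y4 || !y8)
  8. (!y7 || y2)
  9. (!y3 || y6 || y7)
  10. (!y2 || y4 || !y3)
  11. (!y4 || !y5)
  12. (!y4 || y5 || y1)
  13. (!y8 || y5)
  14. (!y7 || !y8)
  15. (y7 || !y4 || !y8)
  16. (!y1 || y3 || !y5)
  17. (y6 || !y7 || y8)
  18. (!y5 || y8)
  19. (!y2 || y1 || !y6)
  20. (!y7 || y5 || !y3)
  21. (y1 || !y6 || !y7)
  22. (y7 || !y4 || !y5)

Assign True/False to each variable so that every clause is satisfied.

y1=False, y2=True, y3=False, y4=False, y5=False, y6=False, y7=False, y8=False

Try y1 = False.
Try y2 = True.
  then y6 is forced to False.
  then y7 is forced to False.
  then y5 is forced to False.
  then y3 is forced to False.
  then y4 is forced to False.
  then y8 is forced to False.
Check each clause:
  1. (y1 || y6 || !y7) — !y7 is true.
  2. (y2 || y3) — y2 is true.
  3. (!y7 || y4 || y2) — !y7 is true.
  4. (!y5 || y7) — !y5 is true.
  5. (!y1 || !y5) — !y5 is true.
  6. (!y5 || y4) — !y5 is true.
  7. (!y8 || !y3 || y4) — !y8 is true.
  8. (!y7 || y2) — !y7 is true.
  9. (!y3 || y6 || y7) — !y3 is true.
  10. (y4 || !y3 || !y2) — !y3 is true.
  11. (!y4 || !y5) — !y5 is true.
  12. (!y4 || y1 || y5) — !y4 is true.
  13. (y5 || !y8) — !y8 is true.
  14. (!y7 || !y8) — !y8 is true.
  15. (!y4 || !y8 || y7) — !y8 is true.
  16. (!y1 || !y5 || y3) — !y1 is true.
  17. (y6 || y8 || !y7) — !y7 is true.
  18. (!y5 || y8) — !y5 is true.
  19. (!y2 || y1 || !y6) — !y6 is true.
  20. (!y3 || y5 || !y7) — !y7 is true.
  21. (!y7 || y1 || !y6) — !y6 is true.
  22. (y7 || !y4 || !y5) — !y5 is true.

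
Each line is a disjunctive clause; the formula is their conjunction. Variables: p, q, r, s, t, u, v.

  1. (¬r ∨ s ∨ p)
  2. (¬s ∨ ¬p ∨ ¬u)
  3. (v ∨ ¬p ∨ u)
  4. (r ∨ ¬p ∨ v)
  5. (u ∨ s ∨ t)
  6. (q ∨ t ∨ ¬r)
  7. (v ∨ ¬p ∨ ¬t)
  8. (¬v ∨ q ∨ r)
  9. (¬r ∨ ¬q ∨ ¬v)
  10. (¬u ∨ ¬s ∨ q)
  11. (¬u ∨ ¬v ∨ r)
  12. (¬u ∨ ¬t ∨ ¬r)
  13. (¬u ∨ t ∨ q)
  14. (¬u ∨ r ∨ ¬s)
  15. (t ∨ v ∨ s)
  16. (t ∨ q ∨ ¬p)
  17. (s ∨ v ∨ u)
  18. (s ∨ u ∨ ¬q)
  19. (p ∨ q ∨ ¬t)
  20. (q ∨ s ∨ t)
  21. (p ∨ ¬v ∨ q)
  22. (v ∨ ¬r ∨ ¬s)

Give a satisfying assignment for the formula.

Branch on p: take p = False.
The remaining clauses are satisfied by q = False, r = False, s = True, t = False, u = False, v = False.

p=False, q=False, r=False, s=True, t=False, u=False, v=False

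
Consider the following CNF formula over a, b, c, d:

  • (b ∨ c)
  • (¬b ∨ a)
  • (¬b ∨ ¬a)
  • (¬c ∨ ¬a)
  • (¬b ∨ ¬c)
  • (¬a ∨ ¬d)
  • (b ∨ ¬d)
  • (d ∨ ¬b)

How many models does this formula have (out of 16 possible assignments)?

1

The models are:
  a=F b=F c=T d=F
That's 1 in total.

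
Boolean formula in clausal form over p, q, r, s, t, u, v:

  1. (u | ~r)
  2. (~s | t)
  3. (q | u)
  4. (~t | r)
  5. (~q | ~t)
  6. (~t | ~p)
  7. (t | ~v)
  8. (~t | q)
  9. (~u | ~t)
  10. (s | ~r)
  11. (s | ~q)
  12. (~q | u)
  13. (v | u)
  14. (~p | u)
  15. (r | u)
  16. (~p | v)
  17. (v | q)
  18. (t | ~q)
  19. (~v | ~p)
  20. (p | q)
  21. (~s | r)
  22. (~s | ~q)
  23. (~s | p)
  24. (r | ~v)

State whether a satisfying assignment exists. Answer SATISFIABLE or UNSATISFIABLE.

UNSATISFIABLE

q = True:
  propagation gives t=False; an empty clause results — contradiction.
q = False:
  propagation gives u=True, t=False, s=False, v=False; an empty clause results — contradiction.
Every branch closes, so no satisfying assignment exists.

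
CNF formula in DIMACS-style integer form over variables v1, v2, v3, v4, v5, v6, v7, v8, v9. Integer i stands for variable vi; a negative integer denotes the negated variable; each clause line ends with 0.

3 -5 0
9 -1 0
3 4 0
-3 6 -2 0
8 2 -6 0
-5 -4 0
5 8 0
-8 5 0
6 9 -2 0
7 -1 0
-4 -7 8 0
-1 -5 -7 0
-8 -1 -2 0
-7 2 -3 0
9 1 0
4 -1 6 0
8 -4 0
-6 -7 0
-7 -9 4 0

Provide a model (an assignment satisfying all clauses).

Try v1 = False.
  then v9 is forced to True.
Try v2 = True.
For the remaining variables, v3 = True, v4 = False, v5 = True, v6 = True, v7 = False, v8 = False works.
Every clause has at least one true literal under this assignment.
Check each clause:
  1. {¬v5, v3} — v3 is true.
  2. {v9, ¬v1} — v9 is true.
  3. {v3, v4} — v3 is true.
  4. {¬v2, v6, ¬v3} — v6 is true.
  5. {v2, v8, ¬v6} — v2 is true.
  6. {¬v5, ¬v4} — ¬v4 is true.
  7. {v8, v5} — v5 is true.
  8. {v5, ¬v8} — ¬v8 is true.
  9. {v6, v9, ¬v2} — v9 is true.
  10. {v7, ¬v1} — ¬v1 is true.
  11. {¬v7, v8, ¬v4} — ¬v7 is true.
  12. {¬v7, ¬v5, ¬v1} — ¬v7 is true.
  13. {¬v2, ¬v1, ¬v8} — ¬v8 is true.
  14. {¬v7, v2, ¬v3} — ¬v7 is true.
  15. {v9, v1} — v9 is true.
  16. {¬v1, v6, v4} — ¬v1 is true.
  17. {v8, ¬v4} — ¬v4 is true.
  18. {¬v6, ¬v7} — ¬v7 is true.
  19. {¬v9, v4, ¬v7} — ¬v7 is true.

v1=0, v2=1, v3=1, v4=0, v5=1, v6=1, v7=0, v8=0, v9=1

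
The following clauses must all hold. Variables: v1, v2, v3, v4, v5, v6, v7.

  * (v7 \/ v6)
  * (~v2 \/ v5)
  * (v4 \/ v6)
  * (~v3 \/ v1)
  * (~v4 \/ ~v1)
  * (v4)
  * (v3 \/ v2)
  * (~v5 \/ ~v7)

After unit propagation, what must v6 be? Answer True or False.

(v4) is a unit clause: v4 = True.
(~v4 \/ ~v1) with v4 = True leaves only ~v1, so v1 = False.
(v1 \/ ~v3) with v1 = False leaves only ~v3, so v3 = False.
(v3 \/ v2) with v3 = False leaves only v2, so v2 = True.
From (~v2 \/ v5) and v2 = True: v5 = True.
(~v5 \/ ~v7): since v5 = True, the clause reduces to (~v7). v7 = False.
(v7 \/ v6) with v7 = False leaves only v6, so v6 = True.

True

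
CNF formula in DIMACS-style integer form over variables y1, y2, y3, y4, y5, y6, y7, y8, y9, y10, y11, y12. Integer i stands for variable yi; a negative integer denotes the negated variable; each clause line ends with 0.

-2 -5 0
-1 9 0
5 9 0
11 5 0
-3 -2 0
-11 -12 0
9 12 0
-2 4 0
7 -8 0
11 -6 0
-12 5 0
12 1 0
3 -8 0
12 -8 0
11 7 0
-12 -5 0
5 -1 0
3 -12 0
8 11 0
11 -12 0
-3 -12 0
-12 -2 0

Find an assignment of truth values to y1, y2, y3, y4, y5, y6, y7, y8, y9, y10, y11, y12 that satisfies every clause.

y1=True  y2=False  y3=True  y4=True  y5=True  y6=True  y7=False  y8=False  y9=True  y10=True  y11=True  y12=False

y2 occurs only negated in the remaining clauses — set y2 = False.
y4 occurs only positively in the remaining clauses — set y4 = True.
Set y1 = True and propagate.
  then y9 is forced to True.
  then y5 is forced to True.
  then y12 is forced to False.
  then y8 is forced to False.
  then y11 is forced to True.
y3, y6, y7, y10 are now unconstrained; take y3 = True, y6 = True, y7 = False, y10 = True.
Check each clause:
  1. (!y5 || !y2) — !y2 is true.
  2. (!y1 || y9) — y9 is true.
  3. (y9 || y5) — y9 is true.
  4. (y11 || y5) — y11 is true.
  5. (!y2 || !y3) — !y2 is true.
  6. (!y11 || !y12) — !y12 is true.
  7. (y12 || y9) — y9 is true.
  8. (!y2 || y4) — y4 is true.
  9. (!y8 || y7) — !y8 is true.
  10. (!y6 || y11) — y11 is true.
  11. (!y12 || y5) — !y12 is true.
  12. (y12 || y1) — y1 is true.
  13. (y3 || !y8) — !y8 is true.
  14. (!y8 || y12) — !y8 is true.
  15. (y7 || y11) — y11 is true.
  16. (!y5 || !y12) — !y12 is true.
  17. (!y1 || y5) — y5 is true.
  18. (y3 || !y12) — y3 is true.
  19. (y11 || y8) — y11 is true.
  20. (!y12 || y11) — y11 is true.
  21. (!y12 || !y3) — !y12 is true.
  22. (!y2 || !y12) — !y12 is true.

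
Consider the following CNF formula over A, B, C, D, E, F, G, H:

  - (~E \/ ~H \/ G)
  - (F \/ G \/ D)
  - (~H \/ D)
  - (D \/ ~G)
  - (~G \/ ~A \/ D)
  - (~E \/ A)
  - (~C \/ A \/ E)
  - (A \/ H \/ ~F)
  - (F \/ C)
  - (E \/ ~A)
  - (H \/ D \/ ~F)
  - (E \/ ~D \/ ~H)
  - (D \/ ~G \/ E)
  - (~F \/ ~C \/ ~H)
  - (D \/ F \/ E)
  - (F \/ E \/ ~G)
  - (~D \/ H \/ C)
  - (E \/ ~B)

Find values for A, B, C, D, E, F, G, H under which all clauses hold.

A=True  B=False  C=True  D=True  E=True  F=True  G=False  H=False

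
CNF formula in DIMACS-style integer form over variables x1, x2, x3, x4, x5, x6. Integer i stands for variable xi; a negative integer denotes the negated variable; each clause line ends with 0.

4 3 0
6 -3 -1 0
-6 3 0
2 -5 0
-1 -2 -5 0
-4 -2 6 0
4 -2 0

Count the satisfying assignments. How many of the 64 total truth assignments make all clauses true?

11

Case analysis on x2 and x3:
  x2=1, x3=1: remaining (x1,x4,x5,x6) ∈ {(0,1,0,1); (0,1,1,1); (1,1,0,1)} — 3.
  x2=1, x3=0: a clause becomes empty — 0.
  x2=0, x3=1: x4 free; 3 ways for (x1,x5,x6) × 2^1 = 6.
  x2=0, x3=0: remaining (x1,x4,x5,x6) ∈ {(0,1,0,0); (1,1,0,0)} — 2.
Total: 3 + 0 + 6 + 2 = 11.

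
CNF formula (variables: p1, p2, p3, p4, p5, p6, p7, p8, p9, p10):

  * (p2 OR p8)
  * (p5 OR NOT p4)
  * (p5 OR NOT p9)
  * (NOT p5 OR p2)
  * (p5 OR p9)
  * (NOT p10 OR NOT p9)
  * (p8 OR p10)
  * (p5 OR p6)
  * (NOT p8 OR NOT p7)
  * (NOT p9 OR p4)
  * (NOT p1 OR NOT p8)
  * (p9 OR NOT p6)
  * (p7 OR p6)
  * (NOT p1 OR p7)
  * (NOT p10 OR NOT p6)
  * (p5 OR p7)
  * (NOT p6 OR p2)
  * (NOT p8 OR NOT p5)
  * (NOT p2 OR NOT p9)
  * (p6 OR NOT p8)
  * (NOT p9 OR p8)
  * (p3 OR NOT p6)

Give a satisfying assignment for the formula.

p1=True  p2=True  p3=True  p4=True  p5=True  p6=False  p7=True  p8=False  p9=False  p10=True

Check each clause:
  1. (p8 OR p2) — p2 is true.
  2. (NOT p4 OR p5) — p5 is true.
  3. (NOT p9 OR p5) — p5 is true.
  4. (NOT p5 OR p2) — p2 is true.
  5. (p5 OR p9) — p5 is true.
  6. (NOT p10 OR NOT p9) — NOT p9 is true.
  7. (p8 OR p10) — p10 is true.
  8. (p6 OR p5) — p5 is true.
  9. (NOT p8 OR NOT p7) — NOT p8 is true.
  10. (NOT p9 OR p4) — p4 is true.
  11. (NOT p1 OR NOT p8) — NOT p8 is true.
  12. (NOT p6 OR p9) — NOT p6 is true.
  13. (p6 OR p7) — p7 is true.
  14. (p7 OR NOT p1) — p7 is true.
  15. (NOT p6 OR NOT p10) — NOT p6 is true.
  16. (p5 OR p7) — p5 is true.
  17. (p2 OR NOT p6) — p2 is true.
  18. (NOT p8 OR NOT p5) — NOT p8 is true.
  19. (NOT p2 OR NOT p9) — NOT p9 is true.
  20. (p6 OR NOT p8) — NOT p8 is true.
  21. (p8 OR NOT p9) — NOT p9 is true.
  22. (p3 OR NOT p6) — NOT p6 is true.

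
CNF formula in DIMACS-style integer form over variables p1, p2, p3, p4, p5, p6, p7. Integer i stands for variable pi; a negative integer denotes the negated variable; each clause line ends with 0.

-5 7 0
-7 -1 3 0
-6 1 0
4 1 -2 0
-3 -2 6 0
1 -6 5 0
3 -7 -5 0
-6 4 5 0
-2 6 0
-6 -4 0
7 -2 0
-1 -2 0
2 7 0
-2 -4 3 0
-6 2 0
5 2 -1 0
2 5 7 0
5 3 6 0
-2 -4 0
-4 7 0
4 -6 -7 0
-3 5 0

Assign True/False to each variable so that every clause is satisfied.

p1=0, p2=0, p3=1, p4=1, p5=1, p6=0, p7=1

Check each clause:
  1. (p7 | ~p5) — p7 is true.
  2. (p3 | ~p1 | ~p7) — p3 is true.
  3. (~p6 | p1) — ~p6 is true.
  4. (~p2 | p1 | p4) — p4 is true.
  5. (p6 | ~p2 | ~p3) — ~p2 is true.
  6. (p5 | ~p6 | p1) — ~p6 is true.
  7. (~p5 | p3 | ~p7) — p3 is true.
  8. (~p6 | p5 | p4) — ~p6 is true.
  9. (p6 | ~p2) — ~p2 is true.
  10. (~p4 | ~p6) — ~p6 is true.
  11. (~p2 | p7) — ~p2 is true.
  12. (~p1 | ~p2) — ~p2 is true.
  13. (p7 | p2) — p7 is true.
  14. (p3 | ~p2 | ~p4) — p3 is true.
  15. (~p6 | p2) — ~p6 is true.
  16. (p5 | p2 | ~p1) — p5 is true.
  17. (p2 | p5 | p7) — p5 is true.
  18. (p6 | p5 | p3) — p3 is true.
  19. (~p2 | ~p4) — ~p2 is true.
  20. (p7 | ~p4) — p7 is true.
  21. (p4 | ~p7 | ~p6) — ~p6 is true.
  22. (~p3 | p5) — p5 is true.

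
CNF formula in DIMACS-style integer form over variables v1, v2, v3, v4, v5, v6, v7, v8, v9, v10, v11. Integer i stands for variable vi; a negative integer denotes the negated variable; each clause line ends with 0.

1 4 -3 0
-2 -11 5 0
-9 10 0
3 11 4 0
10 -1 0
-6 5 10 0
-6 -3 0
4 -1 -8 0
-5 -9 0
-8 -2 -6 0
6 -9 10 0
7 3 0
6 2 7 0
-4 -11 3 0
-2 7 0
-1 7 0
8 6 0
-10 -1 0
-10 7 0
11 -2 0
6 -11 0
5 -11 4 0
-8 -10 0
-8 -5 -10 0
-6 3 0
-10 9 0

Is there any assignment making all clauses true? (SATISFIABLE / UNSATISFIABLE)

v7 occurs only positively in the remaining clauses — set v7 = True.
Branch on v1: take v1 = False.
For the remaining variables, v2 = False, v3 = True, v4 = True, v5 = True, v6 = False, v8 = True, v9 = False, v10 = False, v11 = False works.
Every clause has at least one true literal under this assignment.
So v1=False, v2=False, v3=True, v4=True, v5=True, v6=False, v7=True, v8=True, v9=False, v10=False, v11=False is a satisfying assignment.

SATISFIABLE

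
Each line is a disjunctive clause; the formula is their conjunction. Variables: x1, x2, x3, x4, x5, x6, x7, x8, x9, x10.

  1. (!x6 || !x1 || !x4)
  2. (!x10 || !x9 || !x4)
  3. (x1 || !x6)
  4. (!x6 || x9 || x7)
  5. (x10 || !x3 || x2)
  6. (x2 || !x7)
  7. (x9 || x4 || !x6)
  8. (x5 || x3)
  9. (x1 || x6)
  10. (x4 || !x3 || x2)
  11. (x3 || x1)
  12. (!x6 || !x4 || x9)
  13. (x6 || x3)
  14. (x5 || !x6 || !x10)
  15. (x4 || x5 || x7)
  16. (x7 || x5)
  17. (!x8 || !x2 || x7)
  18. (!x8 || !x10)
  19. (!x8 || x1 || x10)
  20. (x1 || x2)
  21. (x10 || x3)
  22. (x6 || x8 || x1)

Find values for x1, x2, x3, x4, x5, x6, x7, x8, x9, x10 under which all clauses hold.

Pure literal: x5 appears only positively; assign x5 = True.
Try x1 = True.
The remaining clauses are satisfied by x2 = True, x3 = True, x4 = False, x6 = False, x7 = True, x8 = False, x9 = True, x10 = False.

x1 = T  x2 = T  x3 = T  x4 = F  x5 = T  x6 = F  x7 = T  x8 = F  x9 = T  x10 = F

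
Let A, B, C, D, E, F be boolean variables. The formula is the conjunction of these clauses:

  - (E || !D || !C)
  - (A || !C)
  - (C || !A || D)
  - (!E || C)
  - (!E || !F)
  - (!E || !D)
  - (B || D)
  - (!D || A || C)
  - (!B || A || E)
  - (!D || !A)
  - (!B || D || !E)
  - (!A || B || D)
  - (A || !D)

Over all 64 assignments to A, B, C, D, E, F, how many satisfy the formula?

2

Satisfying assignments:
  A=T B=T C=T D=F E=F F=F
  A=T B=T C=T D=F E=F F=T
That's 2 in total.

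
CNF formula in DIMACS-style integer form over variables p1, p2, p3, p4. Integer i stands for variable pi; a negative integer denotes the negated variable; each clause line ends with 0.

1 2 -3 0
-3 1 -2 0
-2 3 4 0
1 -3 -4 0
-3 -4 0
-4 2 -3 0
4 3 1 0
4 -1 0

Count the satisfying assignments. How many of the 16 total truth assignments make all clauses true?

4

Satisfying assignments:
  p1=0 p2=0 p3=0 p4=1
  p1=0 p2=1 p3=0 p4=1
  p1=1 p2=0 p3=0 p4=1
  p1=1 p2=1 p3=0 p4=1
Count: 4.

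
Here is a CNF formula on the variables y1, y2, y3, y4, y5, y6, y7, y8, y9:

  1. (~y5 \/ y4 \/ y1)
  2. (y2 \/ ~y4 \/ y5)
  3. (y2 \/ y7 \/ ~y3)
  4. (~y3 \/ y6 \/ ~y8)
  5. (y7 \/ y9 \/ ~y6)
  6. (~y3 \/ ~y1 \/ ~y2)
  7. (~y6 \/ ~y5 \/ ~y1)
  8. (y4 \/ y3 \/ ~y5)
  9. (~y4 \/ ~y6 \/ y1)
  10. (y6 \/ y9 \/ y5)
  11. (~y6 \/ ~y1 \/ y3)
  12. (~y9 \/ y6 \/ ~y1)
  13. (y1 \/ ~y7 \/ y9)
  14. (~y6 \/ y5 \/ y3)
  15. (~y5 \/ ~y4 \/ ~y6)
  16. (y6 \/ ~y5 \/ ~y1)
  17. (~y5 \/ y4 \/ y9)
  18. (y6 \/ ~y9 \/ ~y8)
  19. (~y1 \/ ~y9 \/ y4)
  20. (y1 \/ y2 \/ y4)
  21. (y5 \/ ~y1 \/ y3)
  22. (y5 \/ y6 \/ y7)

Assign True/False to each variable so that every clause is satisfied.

y1=False, y2=False, y3=True, y4=True, y5=True, y6=False, y7=True, y8=False, y9=True

Pure literal: y8 appears only negated; assign y8 = False.
Branch on y1: take y1 = False.
Set y2 = False and propagate.
  then y4 is forced to True.
  then y5 is forced to True.
  then y6 is forced to False.
For the remaining variables, y3 = True, y7 = True, y9 = True works.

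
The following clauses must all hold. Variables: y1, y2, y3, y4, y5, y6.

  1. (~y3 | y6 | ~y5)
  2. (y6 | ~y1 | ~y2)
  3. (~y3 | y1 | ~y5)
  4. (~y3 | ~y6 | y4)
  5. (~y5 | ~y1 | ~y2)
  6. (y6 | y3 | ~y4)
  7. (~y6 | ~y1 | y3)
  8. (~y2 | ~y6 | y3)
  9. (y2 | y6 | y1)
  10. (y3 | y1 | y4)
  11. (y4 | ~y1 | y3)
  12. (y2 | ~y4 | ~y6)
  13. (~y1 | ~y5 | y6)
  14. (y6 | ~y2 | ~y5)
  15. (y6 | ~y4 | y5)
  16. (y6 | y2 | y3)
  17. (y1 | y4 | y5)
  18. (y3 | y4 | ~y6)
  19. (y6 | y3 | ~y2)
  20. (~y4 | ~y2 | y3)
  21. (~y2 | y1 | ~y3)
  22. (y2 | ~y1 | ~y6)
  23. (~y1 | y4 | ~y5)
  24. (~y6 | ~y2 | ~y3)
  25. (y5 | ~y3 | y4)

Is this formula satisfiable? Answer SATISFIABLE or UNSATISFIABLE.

UNSATISFIABLE

y6 = True:
  y3 = True:
    propagation gives y4=True, y2=True; an empty clause results — contradiction.
  y3 = False:
    propagation gives y1=False, y2=False, y4=True; an empty clause results — contradiction.
y6 = False:
  y1 = True:
    propagation gives y2=False, y5=False, y4=False, y3=True; an empty clause results — contradiction.
  y1 = False:
    propagation gives y2=True, y5=False, y4=False; an empty clause results — contradiction.
Every branch closes, so no satisfying assignment exists.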